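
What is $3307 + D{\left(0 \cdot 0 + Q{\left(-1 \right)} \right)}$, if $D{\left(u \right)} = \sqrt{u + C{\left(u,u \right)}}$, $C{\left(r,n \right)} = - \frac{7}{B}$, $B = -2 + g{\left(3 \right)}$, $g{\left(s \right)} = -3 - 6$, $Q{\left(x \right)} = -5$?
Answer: $3307 + \frac{4 i \sqrt{33}}{11} \approx 3307.0 + 2.0889 i$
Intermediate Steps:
$g{\left(s \right)} = -9$ ($g{\left(s \right)} = -3 - 6 = -9$)
$B = -11$ ($B = -2 - 9 = -11$)
$C{\left(r,n \right)} = \frac{7}{11}$ ($C{\left(r,n \right)} = - \frac{7}{-11} = \left(-7\right) \left(- \frac{1}{11}\right) = \frac{7}{11}$)
$D{\left(u \right)} = \sqrt{\frac{7}{11} + u}$ ($D{\left(u \right)} = \sqrt{u + \frac{7}{11}} = \sqrt{\frac{7}{11} + u}$)
$3307 + D{\left(0 \cdot 0 + Q{\left(-1 \right)} \right)} = 3307 + \frac{\sqrt{77 + 121 \left(0 \cdot 0 - 5\right)}}{11} = 3307 + \frac{\sqrt{77 + 121 \left(0 - 5\right)}}{11} = 3307 + \frac{\sqrt{77 + 121 \left(-5\right)}}{11} = 3307 + \frac{\sqrt{77 - 605}}{11} = 3307 + \frac{\sqrt{-528}}{11} = 3307 + \frac{4 i \sqrt{33}}{11}$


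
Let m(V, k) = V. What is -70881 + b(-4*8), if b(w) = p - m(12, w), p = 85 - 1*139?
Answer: -70947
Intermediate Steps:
p = -54 (p = 85 - 139 = -54)
b(w) = -66 (b(w) = -54 - 1*12 = -54 - 12 = -66)
-70881 + b(-4*8) = -70881 - 66 = -70947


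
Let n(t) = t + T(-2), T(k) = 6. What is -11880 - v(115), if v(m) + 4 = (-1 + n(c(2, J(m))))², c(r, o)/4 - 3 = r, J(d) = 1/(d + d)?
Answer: -12501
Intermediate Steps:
J(d) = 1/(2*d)
c(r, o) = 12 + 4*r
n(t) = 6 + t (n(t) = t + 6 = 6 + t)
v(m) = 621 (v(m) = -4 + (-1 + (6 + (12 + 4*2)))² = -4 + (-1 + (6 + (12 + 8)))² = -4 + (-1 + (6 + 20))² = -4 + (-1 + 26)² = -4 + 25² = -4 + 625 = 621)
-11880 - v(115) = -11880 - 1*621 = -11880 - 621 = -12501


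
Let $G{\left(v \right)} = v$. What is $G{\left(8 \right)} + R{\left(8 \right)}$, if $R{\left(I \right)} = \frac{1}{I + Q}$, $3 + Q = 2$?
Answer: $\frac{57}{7} \approx 8.1429$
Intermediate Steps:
$Q = -1$ ($Q = -3 + 2 = -1$)
$R{\left(I \right)} = \frac{1}{-1 + I}$ ($R{\left(I \right)} = \frac{1}{I - 1} = \frac{1}{-1 + I}$)
$G{\left(8 \right)} + R{\left(8 \right)} = 8 + \frac{1}{-1 + 8} = 8 + \frac{1}{7} = \frac{57}{7}$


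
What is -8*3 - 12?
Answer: -36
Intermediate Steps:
-8*3 - 12 = -24 - 12 = -36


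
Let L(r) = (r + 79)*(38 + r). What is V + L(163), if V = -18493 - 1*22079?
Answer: 8070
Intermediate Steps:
V = -40572 (V = -18493 - 22079 = -40572)
L(r) = (38 + r)*(79 + r) (L(r) = (79 + r)*(38 + r) = (38 + r)*(79 + r))
V + L(163) = -40572 + (3002 + 163² + 117*163) = -40572 + (3002 + 26569 + 19071) = -40572 + 48642 = 8070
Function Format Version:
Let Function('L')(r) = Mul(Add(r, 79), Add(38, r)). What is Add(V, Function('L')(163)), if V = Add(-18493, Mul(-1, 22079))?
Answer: 8070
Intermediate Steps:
V = -40572 (V = Add(-18493, -22079) = -40572)
Function('L')(r) = Mul(Add(38, r), Add(79, r)) (Function('L')(r) = Mul(Add(79, r), Add(38, r)) = Mul(Add(38, r), Add(79, r)))
Add(V, Function('L')(163)) = Add(-40572, Add(3002, Pow(163, 2), Mul(117, 163))) = Add(-40572, Add(3002, 26569, 19071)) = Add(-40572, 48642) = 8070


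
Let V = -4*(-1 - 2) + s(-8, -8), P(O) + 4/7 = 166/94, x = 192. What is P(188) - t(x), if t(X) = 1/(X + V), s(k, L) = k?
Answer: 10957/9212 ≈ 1.1894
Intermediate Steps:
P(O) = 393/329 (P(O) = -4/7 + 166/94 = -4/7 + 166*(1/94) = -4/7 + 83/47 = 393/329)
V = 4 (V = -4*(-1 - 2) - 8 = -4*(-3) - 8 = 12 - 8 = 4)
t(X) = 1/(4 + X) (t(X) = 1/(X + 4) = 1/(4 + X))
P(188) - t(x) = 393/329 - 1/(4 + 192) = 393/329 - 1/196 = 10957/9212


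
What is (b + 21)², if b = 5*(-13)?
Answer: 1936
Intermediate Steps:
b = -65
(b + 21)² = (-65 + 21)² = (-44)² = 1936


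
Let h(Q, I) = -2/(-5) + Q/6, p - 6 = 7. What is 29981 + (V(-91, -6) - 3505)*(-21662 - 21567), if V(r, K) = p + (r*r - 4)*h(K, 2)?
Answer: 1828347544/5 ≈ 3.6567e+8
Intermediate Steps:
p = 13 (p = 6 + 7 = 13)
h(Q, I) = ⅖ + Q/6 (h(Q, I) = -2*(-⅕) + Q*(⅙) = ⅖ + Q/6)
V(r, K) = 13 + (-4 + r²)*(⅖ + K/6) (V(r, K) = 13 + (r*r - 4)*(⅖ + K/6) = 13 + (r² - 4)*(⅖ + K/6) = 13 + (-4 + r²)*(⅖ + K/6))
29981 + (V(-91, -6) - 3505)*(-21662 - 21567) = 29981 + ((57/5 - ⅔*(-6) + (1/30)*(-91)²*(12 + 5*(-6))) - 3505)*(-21662 - 21567) = 29981 + ((57/5 + 4 + (1/30)*8281*(12 - 30)) - 3505)*(-43229) = 29981 + ((57/5 + 4 + (1/30)*8281*(-18)) - 3505)*(-43229) = 29981 + ((57/5 + 4 - 24843/5) - 3505)*(-43229) = 29981 + (-24766/5 - 3505)*(-43229) = 29981 - 42291/5*(-43229) = 29981 + 1828197639/5 = 1828347544/5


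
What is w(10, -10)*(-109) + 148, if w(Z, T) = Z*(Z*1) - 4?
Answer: -10316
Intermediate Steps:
w(Z, T) = -4 + Z² (w(Z, T) = Z*Z - 4 = Z² - 4 = -4 + Z²)
w(10, -10)*(-109) + 148 = (-4 + 10²)*(-109) + 148 = (-4 + 100)*(-109) + 148 = 96*(-109) + 148 = -10464 + 148 = -10316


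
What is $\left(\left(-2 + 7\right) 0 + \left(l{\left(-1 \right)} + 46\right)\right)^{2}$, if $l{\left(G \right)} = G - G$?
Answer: $2116$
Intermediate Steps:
$l{\left(G \right)} = 0$
$\left(\left(-2 + 7\right) 0 + \left(l{\left(-1 \right)} + 46\right)\right)^{2} = \left(\left(-2 + 7\right) 0 + \left(0 + 46\right)\right)^{2} = \left(5 \cdot 0 + 46\right)^{2} = \left(0 + 46\right)^{2} = 46^{2} = 2116$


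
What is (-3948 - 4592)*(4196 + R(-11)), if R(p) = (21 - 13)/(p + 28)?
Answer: -609243600/17 ≈ -3.5838e+7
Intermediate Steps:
R(p) = 8/(28 + p)
(-3948 - 4592)*(4196 + R(-11)) = (-3948 - 4592)*(4196 + 8/(28 - 11)) = -8540*(4196 + 8/17) = -8540*71340/17 = -609243600/17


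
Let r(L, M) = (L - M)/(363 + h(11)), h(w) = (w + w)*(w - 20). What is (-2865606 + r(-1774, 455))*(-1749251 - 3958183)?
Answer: 899543381948682/55 ≈ 1.6355e+13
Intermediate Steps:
h(w) = 2*w*(-20 + w) (h(w) = (2*w)*(-20 + w) = 2*w*(-20 + w))
r(L, M) = -M/165 + L/165 (r(L, M) = (L - M)/(363 + 2*11*(-20 + 11)) = (L - M)/(363 + 2*11*(-9)) = (L - M)/(363 - 198) = (L - M)/165 = (L - M)*(1/165) = -M/165 + L/165)
(-2865606 + r(-1774, 455))*(-1749251 - 3958183) = (-2865606 + (-1/165*455 + (1/165)*(-1774)))*(-1749251 - 3958183) = (-2865606 + (-91/33 - 1774/165))*(-5707434) = (-2865606 - 743/55)*(-5707434) = -157609073/55*(-5707434) = 899543381948682/55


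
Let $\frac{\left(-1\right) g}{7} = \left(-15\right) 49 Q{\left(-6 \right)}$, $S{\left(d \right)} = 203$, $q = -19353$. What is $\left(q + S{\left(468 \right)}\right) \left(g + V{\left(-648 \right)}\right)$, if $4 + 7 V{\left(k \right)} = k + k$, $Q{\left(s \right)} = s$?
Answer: $\frac{4163018500}{7} \approx 5.9472 \cdot 10^{8}$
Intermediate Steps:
$V{\left(k \right)} = - \frac{4}{7} + \frac{2 k}{7}$ ($V{\left(k \right)} = - \frac{4}{7} + \frac{k + k}{7} = - \frac{4}{7} + \frac{2 k}{7}$)
$g = -30870$ ($g = - 7 \left(-15\right) 49 \left(-6\right) = - 7 \left(\left(-735\right) \left(-6\right)\right) = \left(-7\right) 4410 = -30870$)
$\left(q + S{\left(468 \right)}\right) \left(g + V{\left(-648 \right)}\right) = \left(-19353 + 203\right) \left(-30870 + \left(- \frac{4}{7} + \frac{2}{7} \left(-648\right)\right)\right) = - 19150 \left(-30870 - \frac{1300}{7}\right) = \left(-19150\right) \left(- \frac{217390}{7}\right) = \frac{4163018500}{7}$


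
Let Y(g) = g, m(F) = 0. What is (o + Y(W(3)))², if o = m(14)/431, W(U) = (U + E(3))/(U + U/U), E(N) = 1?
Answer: 1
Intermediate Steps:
W(U) = 1 (W(U) = (U + 1)/(U + U/U) = (1 + U)/(U + 1) = (1 + U)/(1 + U) = 1)
o = 0 (o = 0/431 = 0*(1/431) = 0)
(o + Y(W(3)))² = (0 + 1)² = 1² = 1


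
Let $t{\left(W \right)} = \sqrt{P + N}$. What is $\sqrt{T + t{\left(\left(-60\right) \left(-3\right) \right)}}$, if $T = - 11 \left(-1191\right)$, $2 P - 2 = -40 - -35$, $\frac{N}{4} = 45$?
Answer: $\frac{\sqrt{52404 + 2 \sqrt{714}}}{2} \approx 114.52$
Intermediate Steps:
$N = 180$ ($N = 4 \cdot 45 = 180$)
$P = - \frac{3}{2}$ ($P = 1 + \frac{-40 - -35}{2} = 1 + \frac{-40 + 35}{2} = 1 + \frac{1}{2} \left(-5\right) = 1 - \frac{5}{2} = - \frac{3}{2} \approx -1.5$)
$t{\left(W \right)} = \frac{\sqrt{714}}{2}$ ($t{\left(W \right)} = \sqrt{- \frac{3}{2} + 180} = \sqrt{\frac{357}{2}} = \frac{\sqrt{714}}{2}$)
$T = 13101$ ($T = \left(-1\right) \left(-13101\right) = 13101$)
$\sqrt{T + t{\left(\left(-60\right) \left(-3\right) \right)}} = \sqrt{13101 + \frac{\sqrt{714}}{2}}$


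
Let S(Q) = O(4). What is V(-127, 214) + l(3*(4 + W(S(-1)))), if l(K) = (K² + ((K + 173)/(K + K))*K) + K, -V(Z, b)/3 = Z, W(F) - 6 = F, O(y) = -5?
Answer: 715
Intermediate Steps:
S(Q) = -5
W(F) = 6 + F
V(Z, b) = -3*Z
l(K) = 173/2 + K² + 3*K/2 (l(K) = (K² + ((173 + K)/((2*K)))*K) + K = (K² + ((173 + K)*(1/(2*K)))*K) + K = (K² + ((173 + K)/(2*K))*K) + K = (K² + (173/2 + K/2)) + K = (173/2 + K² + K/2) + K = 173/2 + K² + 3*K/2)
V(-127, 214) + l(3*(4 + W(S(-1)))) = -3*(-127) + (173/2 + (3*(4 + (6 - 5)))² + 3*(3*(4 + (6 - 5)))/2) = 381 + (173/2 + (3*(4 + 1))² + 3*(3*(4 + 1))/2) = 381 + (173/2 + (3*5)² + 3*(3*5)/2) = 381 + (173/2 + 15² + (3/2)*15) = 381 + (173/2 + 225 + 45/2) = 381 + 334 = 715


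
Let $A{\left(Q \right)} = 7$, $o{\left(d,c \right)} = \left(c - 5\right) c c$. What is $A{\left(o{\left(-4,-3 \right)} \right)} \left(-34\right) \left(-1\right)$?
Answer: $238$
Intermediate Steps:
$o{\left(d,c \right)} = c^{2} \left(-5 + c\right)$ ($o{\left(d,c \right)} = \left(-5 + c\right) c c = c \left(-5 + c\right) c = c^{2} \left(-5 + c\right)$)
$A{\left(o{\left(-4,-3 \right)} \right)} \left(-34\right) \left(-1\right) = 7 \left(-34\right) \left(-1\right) = \left(-238\right) \left(-1\right) = 238$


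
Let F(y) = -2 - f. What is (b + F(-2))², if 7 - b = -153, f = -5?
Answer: 26569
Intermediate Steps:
F(y) = 3 (F(y) = -2 - 1*(-5) = -2 + 5 = 3)
b = 160 (b = 7 - 1*(-153) = 7 + 153 = 160)
(b + F(-2))² = (160 + 3)² = 163² = 26569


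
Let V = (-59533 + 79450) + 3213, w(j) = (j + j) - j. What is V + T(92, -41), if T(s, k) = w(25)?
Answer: 23155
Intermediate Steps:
w(j) = j (w(j) = 2*j - j = j)
T(s, k) = 25
V = 23130 (V = 19917 + 3213 = 23130)
V + T(92, -41) = 23130 + 25 = 23155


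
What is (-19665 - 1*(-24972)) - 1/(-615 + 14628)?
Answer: 74366990/14013 ≈ 5307.0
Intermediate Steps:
(-19665 - 1*(-24972)) - 1/(-615 + 14628) = (-19665 + 24972) - 1/14013 = 5307 - 1*1/14013 = 5307 - 1/14013 = 74366990/14013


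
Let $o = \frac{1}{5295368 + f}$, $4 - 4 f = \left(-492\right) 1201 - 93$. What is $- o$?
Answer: $- \frac{4}{21772461} \approx -1.8372 \cdot 10^{-7}$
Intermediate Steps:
$f = \frac{590989}{4}$ ($f = 1 - \frac{\left(-492\right) 1201 - 93}{4} = 1 - \frac{-590892 - 93}{4} = 1 - - \frac{590985}{4} = 1 + \frac{590985}{4} = \frac{590989}{4} \approx 1.4775 \cdot 10^{5}$)
$o = \frac{4}{21772461}$ ($o = \frac{1}{5295368 + \frac{590989}{4}} = \frac{1}{\frac{21772461}{4}} = \frac{4}{21772461} \approx 1.8372 \cdot 10^{-7}$)
$- o = \left(-1\right) \frac{4}{21772461} = - \frac{4}{21772461}$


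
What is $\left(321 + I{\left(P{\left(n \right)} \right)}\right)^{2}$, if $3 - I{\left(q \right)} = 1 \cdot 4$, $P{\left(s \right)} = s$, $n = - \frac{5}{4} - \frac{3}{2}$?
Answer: $102400$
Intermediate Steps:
$n = - \frac{11}{4}$ ($n = \left(-5\right) \frac{1}{4} - \frac{3}{2} = - \frac{5}{4} - \frac{3}{2} = - \frac{11}{4} \approx -2.75$)
$I{\left(q \right)} = -1$ ($I{\left(q \right)} = 3 - 1 \cdot 4 = 3 - 4 = -1$)
$\left(321 + I{\left(P{\left(n \right)} \right)}\right)^{2} = \left(321 - 1\right)^{2} = 320^{2} = 102400$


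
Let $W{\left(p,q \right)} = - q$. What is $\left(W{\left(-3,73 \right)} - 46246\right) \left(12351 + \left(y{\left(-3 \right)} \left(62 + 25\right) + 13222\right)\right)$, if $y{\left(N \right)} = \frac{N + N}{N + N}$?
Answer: $-1188545540$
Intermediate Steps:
$y{\left(N \right)} = 1$ ($y{\left(N \right)} = \frac{2 N}{2 N} = 2 N \frac{1}{2 N} = 1$)
$\left(W{\left(-3,73 \right)} - 46246\right) \left(12351 + \left(y{\left(-3 \right)} \left(62 + 25\right) + 13222\right)\right) = \left(\left(-1\right) 73 - 46246\right) \left(12351 + \left(1 \left(62 + 25\right) + 13222\right)\right) = \left(-73 - 46246\right) \left(12351 + \left(1 \cdot 87 + 13222\right)\right) = - 46319 \left(12351 + \left(87 + 13222\right)\right) = - 46319 \left(12351 + 13309\right) = \left(-46319\right) 25660 = -1188545540$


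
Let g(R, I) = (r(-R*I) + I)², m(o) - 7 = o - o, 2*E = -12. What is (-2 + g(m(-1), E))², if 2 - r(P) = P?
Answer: 4468996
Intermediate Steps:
r(P) = 2 - P
E = -6 (E = (½)*(-12) = -6)
m(o) = 7 (m(o) = 7 + (o - o) = 7 + 0 = 7)
g(R, I) = (2 + I + I*R)² (g(R, I) = ((2 - (-1)*R*I) + I)² = ((2 - (-1)*I*R) + I)² = ((2 + I*R) + I)² = (2 + I + I*R)²)
(-2 + g(m(-1), E))² = (-2 + (2 - 6 - 6*7)²)² = (-2 + (2 - 6 - 42)²)² = (-2 + (-46)²)² = (-2 + 2116)² = 2114² = 4468996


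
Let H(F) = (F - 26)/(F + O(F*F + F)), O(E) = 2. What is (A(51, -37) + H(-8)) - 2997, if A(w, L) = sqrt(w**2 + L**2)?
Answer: -8974/3 + sqrt(3970) ≈ -2928.3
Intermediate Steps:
A(w, L) = sqrt(L**2 + w**2)
H(F) = (-26 + F)/(2 + F) (H(F) = (F - 26)/(F + 2) = (-26 + F)/(2 + F))
(A(51, -37) + H(-8)) - 2997 = (sqrt((-37)**2 + 51**2) + (-26 - 8)/(2 - 8)) - 2997 = (sqrt(1369 + 2601) - 34/(-6)) - 2997 = (sqrt(3970) - 1/6*(-34)) - 2997 = (sqrt(3970) + 17/3) - 2997 = (17/3 + sqrt(3970)) - 2997 = -8974/3 + sqrt(3970)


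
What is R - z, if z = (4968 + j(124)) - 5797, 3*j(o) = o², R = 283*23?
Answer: 6638/3 ≈ 2212.7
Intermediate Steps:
R = 6509
j(o) = o²/3
z = 12889/3 (z = (4968 + (⅓)*124²) - 5797 = (4968 + (⅓)*15376) - 5797 = (4968 + 15376/3) - 5797 = 30280/3 - 5797 = 12889/3 ≈ 4296.3)
R - z = 6509 - 1*12889/3 = 6509 - 12889/3 = 6638/3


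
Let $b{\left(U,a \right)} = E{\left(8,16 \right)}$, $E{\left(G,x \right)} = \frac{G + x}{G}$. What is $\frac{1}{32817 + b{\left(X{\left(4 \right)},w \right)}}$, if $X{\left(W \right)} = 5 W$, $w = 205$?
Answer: $\frac{1}{32820} \approx 3.0469 \cdot 10^{-5}$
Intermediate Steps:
$E{\left(G,x \right)} = \frac{G + x}{G}$
$b{\left(U,a \right)} = 3$ ($b{\left(U,a \right)} = \frac{8 + 16}{8} = \frac{1}{8} \cdot 24 = 3$)
$\frac{1}{32817 + b{\left(X{\left(4 \right)},w \right)}} = \frac{1}{32817 + 3} = \frac{1}{32820}$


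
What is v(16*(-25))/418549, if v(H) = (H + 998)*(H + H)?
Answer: -478400/418549 ≈ -1.1430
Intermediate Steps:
v(H) = 2*H*(998 + H) (v(H) = (998 + H)*(2*H) = 2*H*(998 + H))
v(16*(-25))/418549 = (2*(16*(-25))*(998 + 16*(-25)))/418549 = (2*(-400)*(998 - 400))*(1/418549) = (2*(-400)*598)*(1/418549) = -478400*1/418549 = -478400/418549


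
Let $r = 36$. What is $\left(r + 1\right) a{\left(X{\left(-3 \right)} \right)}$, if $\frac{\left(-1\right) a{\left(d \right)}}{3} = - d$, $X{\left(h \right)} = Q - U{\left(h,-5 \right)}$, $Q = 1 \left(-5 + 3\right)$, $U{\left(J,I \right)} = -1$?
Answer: $-111$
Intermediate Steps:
$Q = -2$ ($Q = 1 \left(-2\right) = -2$)
$X{\left(h \right)} = -1$ ($X{\left(h \right)} = -2 - -1 = -2 + 1 = -1$)
$a{\left(d \right)} = 3 d$ ($a{\left(d \right)} = - 3 \left(- d\right) = 3 d$)
$\left(r + 1\right) a{\left(X{\left(-3 \right)} \right)} = \left(36 + 1\right) 3 \left(-1\right) = 37 \left(-3\right) = -111$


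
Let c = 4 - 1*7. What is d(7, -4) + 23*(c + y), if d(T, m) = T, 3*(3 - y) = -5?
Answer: 136/3 ≈ 45.333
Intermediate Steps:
y = 14/3 (y = 3 - ⅓*(-5) = 3 + 5/3 = 14/3 ≈ 4.6667)
c = -3 (c = 4 - 7 = -3)
d(7, -4) + 23*(c + y) = 7 + 23*(-3 + 14/3) = 7 + 23*(5/3) = 7 + 115/3 = 136/3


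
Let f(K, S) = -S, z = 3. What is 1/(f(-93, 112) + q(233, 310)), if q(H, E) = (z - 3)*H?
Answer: -1/112 ≈ -0.0089286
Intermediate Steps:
q(H, E) = 0 (q(H, E) = (3 - 3)*H = 0*H = 0)
1/(f(-93, 112) + q(233, 310)) = 1/(-1*112 + 0) = 1/(-112 + 0) = 1/(-112) = -1/112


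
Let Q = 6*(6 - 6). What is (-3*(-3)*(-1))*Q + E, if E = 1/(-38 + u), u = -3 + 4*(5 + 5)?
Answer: -1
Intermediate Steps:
Q = 0 (Q = 6*0 = 0)
u = 37 (u = -3 + 4*10 = -3 + 40 = 37)
E = -1 (E = 1/(-38 + 37) = 1/(-1) = -1)
(-3*(-3)*(-1))*Q + E = (-3*(-3)*(-1))*0 - 1 = (9*(-1))*0 - 1 = -9*0 - 1 = 0 - 1 = -1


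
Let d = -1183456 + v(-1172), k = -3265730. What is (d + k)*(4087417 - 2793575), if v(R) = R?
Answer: -5758060095436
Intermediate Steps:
d = -1184628 (d = -1183456 - 1172 = -1184628)
(d + k)*(4087417 - 2793575) = (-1184628 - 3265730)*(4087417 - 2793575) = -4450358*1293842 = -5758060095436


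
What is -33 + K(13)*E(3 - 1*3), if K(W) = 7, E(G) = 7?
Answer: 16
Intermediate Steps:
-33 + K(13)*E(3 - 1*3) = -33 + 7*7 = -33 + 49 = 16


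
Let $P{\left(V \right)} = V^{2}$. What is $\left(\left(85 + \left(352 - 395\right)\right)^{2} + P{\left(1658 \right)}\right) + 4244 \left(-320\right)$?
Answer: $1392648$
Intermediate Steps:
$\left(\left(85 + \left(352 - 395\right)\right)^{2} + P{\left(1658 \right)}\right) + 4244 \left(-320\right) = \left(\left(85 + \left(352 - 395\right)\right)^{2} + 1658^{2}\right) + 4244 \left(-320\right) = \left(\left(85 - 43\right)^{2} + 2748964\right) - 1358080 = \left(42^{2} + 2748964\right) - 1358080 = \left(1764 + 2748964\right) - 1358080 = 2750728 - 1358080 = 1392648$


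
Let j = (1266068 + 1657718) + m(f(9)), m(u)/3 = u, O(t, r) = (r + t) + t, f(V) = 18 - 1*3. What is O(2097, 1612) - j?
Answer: -2918025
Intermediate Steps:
f(V) = 15 (f(V) = 18 - 3 = 15)
O(t, r) = r + 2*t
m(u) = 3*u
j = 2923831 (j = (1266068 + 1657718) + 3*15 = 2923786 + 45 = 2923831)
O(2097, 1612) - j = (1612 + 2*2097) - 1*2923831 = (1612 + 4194) - 2923831 = 5806 - 2923831 = -2918025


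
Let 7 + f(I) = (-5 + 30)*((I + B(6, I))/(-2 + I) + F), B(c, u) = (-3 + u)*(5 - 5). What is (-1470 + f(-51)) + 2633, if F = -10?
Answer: 49293/53 ≈ 930.06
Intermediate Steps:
B(c, u) = 0 (B(c, u) = (-3 + u)*0 = 0)
f(I) = -257 + 25*I/(-2 + I) (f(I) = -7 + (-5 + 30)*((I + 0)/(-2 + I) - 10) = -7 + 25*(I/(-2 + I) - 10) = -7 + 25*(-10 + I/(-2 + I)) = -7 + (-250 + 25*I/(-2 + I)) = -257 + 25*I/(-2 + I))
(-1470 + f(-51)) + 2633 = (-1470 + 2*(257 - 116*(-51))/(-2 - 51)) + 2633 = (-1470 + 2*(257 + 5916)/(-53)) + 2633 = (-1470 + 2*(-1/53)*6173) + 2633 = (-1470 - 12346/53) + 2633 = -90256/53 + 2633 = 49293/53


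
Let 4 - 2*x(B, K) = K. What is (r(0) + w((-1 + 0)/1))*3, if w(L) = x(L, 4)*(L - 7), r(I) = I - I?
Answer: 0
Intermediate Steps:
x(B, K) = 2 - K/2
r(I) = 0
w(L) = 0 (w(L) = (2 - 1/2*4)*(L - 7) = (2 - 2)*(-7 + L) = 0*(-7 + L) = 0)
(r(0) + w((-1 + 0)/1))*3 = (0 + 0)*3 = 0*3 = 0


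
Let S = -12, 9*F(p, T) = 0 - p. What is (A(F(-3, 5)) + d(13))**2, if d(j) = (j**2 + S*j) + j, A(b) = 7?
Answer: 1089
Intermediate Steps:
F(p, T) = -p/9 (F(p, T) = (0 - p)/9 = (-p)/9 = -p/9)
d(j) = j**2 - 11*j (d(j) = (j**2 - 12*j) + j = j**2 - 11*j)
(A(F(-3, 5)) + d(13))**2 = (7 + 13*(-11 + 13))**2 = (7 + 13*2)**2 = (7 + 26)**2 = 33**2 = 1089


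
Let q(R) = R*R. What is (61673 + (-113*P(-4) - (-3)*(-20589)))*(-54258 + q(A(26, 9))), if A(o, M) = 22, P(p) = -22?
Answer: -128627408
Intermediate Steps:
q(R) = R²
(61673 + (-113*P(-4) - (-3)*(-20589)))*(-54258 + q(A(26, 9))) = (61673 + (-113*(-22) - (-3)*(-20589)))*(-54258 + 22²) = (61673 + (2486 - 1*61767))*(-54258 + 484) = (61673 + (2486 - 61767))*(-53774) = (61673 - 59281)*(-53774) = 2392*(-53774) = -128627408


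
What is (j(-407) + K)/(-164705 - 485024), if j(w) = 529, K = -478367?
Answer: 477838/649729 ≈ 0.73544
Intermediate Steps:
(j(-407) + K)/(-164705 - 485024) = (529 - 478367)/(-164705 - 485024) = -477838/(-649729) = -477838*(-1/649729) = 477838/649729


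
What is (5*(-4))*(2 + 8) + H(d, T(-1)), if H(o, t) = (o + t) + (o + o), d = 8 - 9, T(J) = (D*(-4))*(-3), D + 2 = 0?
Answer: -227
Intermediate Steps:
D = -2 (D = -2 + 0 = -2)
T(J) = -24 (T(J) = -2*(-4)*(-3) = 8*(-3) = -24)
d = -1
H(o, t) = t + 3*o (H(o, t) = (o + t) + 2*o = t + 3*o)
(5*(-4))*(2 + 8) + H(d, T(-1)) = (5*(-4))*(2 + 8) + (-24 + 3*(-1)) = -20*10 + (-24 - 3) = -200 - 27 = -227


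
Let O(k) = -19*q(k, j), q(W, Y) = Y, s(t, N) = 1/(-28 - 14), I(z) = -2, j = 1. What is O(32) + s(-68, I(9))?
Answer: -799/42 ≈ -19.024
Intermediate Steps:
s(t, N) = -1/42 (s(t, N) = 1/(-42) = -1/42)
O(k) = -19 (O(k) = -19*1 = -19)
O(32) + s(-68, I(9)) = -19 - 1/42 = -799/42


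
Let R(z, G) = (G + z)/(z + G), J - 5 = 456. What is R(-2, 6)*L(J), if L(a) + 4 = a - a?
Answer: -4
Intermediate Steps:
J = 461 (J = 5 + 456 = 461)
R(z, G) = 1 (R(z, G) = (G + z)/(G + z) = 1)
L(a) = -4 (L(a) = -4 + (a - a) = -4 + 0 = -4)
R(-2, 6)*L(J) = 1*(-4) = -4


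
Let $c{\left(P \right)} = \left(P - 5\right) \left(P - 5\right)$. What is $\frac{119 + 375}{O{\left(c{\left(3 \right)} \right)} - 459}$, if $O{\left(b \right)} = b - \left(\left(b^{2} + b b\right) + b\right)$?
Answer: $- \frac{494}{491} \approx -1.0061$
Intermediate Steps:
$c{\left(P \right)} = \left(-5 + P\right)^{2}$ ($c{\left(P \right)} = \left(-5 + P\right) \left(-5 + P\right) = \left(-5 + P\right)^{2}$)
$O{\left(b \right)} = - 2 b^{2}$ ($O{\left(b \right)} = b - \left(\left(b^{2} + b^{2}\right) + b\right) = b - \left(2 b^{2} + b\right) = b - \left(b + 2 b^{2}\right) = - 2 b^{2}$)
$\frac{119 + 375}{O{\left(c{\left(3 \right)} \right)} - 459} = \frac{119 + 375}{- 2 \left(\left(-5 + 3\right)^{2}\right)^{2} - 459} = \frac{494}{- 2 \left(\left(-2\right)^{2}\right)^{2} - 459} = \frac{494}{- 2 \cdot 4^{2} - 459} = \frac{494}{\left(-2\right) 16 - 459} = \frac{494}{-32 - 459} = \frac{494}{-491} = 494 \left(- \frac{1}{491}\right) = - \frac{494}{491}$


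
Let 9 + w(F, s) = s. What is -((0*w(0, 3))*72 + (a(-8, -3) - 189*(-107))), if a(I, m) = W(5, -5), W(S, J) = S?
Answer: -20228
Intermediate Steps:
w(F, s) = -9 + s
a(I, m) = 5
-((0*w(0, 3))*72 + (a(-8, -3) - 189*(-107))) = -((0*(-9 + 3))*72 + (5 - 189*(-107))) = -((0*(-6))*72 + (5 + 20223)) = -(0*72 + 20228) = -(0 + 20228) = -1*20228 = -20228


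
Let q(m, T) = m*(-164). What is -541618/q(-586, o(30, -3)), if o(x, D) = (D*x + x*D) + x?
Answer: -270809/48052 ≈ -5.6357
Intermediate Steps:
o(x, D) = x + 2*D*x (o(x, D) = (D*x + D*x) + x = 2*D*x + x = x + 2*D*x)
q(m, T) = -164*m
-541618/q(-586, o(30, -3)) = -541618/((-164*(-586))) = -541618/96104 = -541618*1/96104 = -270809/48052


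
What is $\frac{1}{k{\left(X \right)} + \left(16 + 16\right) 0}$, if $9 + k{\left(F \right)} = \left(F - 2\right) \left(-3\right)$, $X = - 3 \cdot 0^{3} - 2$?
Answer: $\frac{1}{3} \approx 0.33333$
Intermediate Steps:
$X = -2$ ($X = \left(-3\right) 0 - 2 = 0 - 2 = -2$)
$k{\left(F \right)} = -3 - 3 F$ ($k{\left(F \right)} = -9 + \left(F - 2\right) \left(-3\right) = -9 + \left(-2 + F\right) \left(-3\right) = -9 - \left(-6 + 3 F\right) = -3 - 3 F$)
$\frac{1}{k{\left(X \right)} + \left(16 + 16\right) 0} = \frac{1}{\left(-3 - -6\right) + \left(16 + 16\right) 0} = \frac{1}{\left(-3 + 6\right) + 32 \cdot 0} = \frac{1}{3 + 0} = \frac{1}{3}$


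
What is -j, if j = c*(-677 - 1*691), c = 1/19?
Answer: 72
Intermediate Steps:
c = 1/19 ≈ 0.052632
j = -72 (j = (-677 - 1*691)/19 = (-677 - 691)/19 = (1/19)*(-1368) = -72)
-j = -1*(-72) = 72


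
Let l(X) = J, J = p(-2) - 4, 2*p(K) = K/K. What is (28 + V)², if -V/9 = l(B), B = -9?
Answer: 14161/4 ≈ 3540.3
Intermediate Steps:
p(K) = ½ (p(K) = (K/K)/2 = (½)*1 = ½)
J = -7/2 (J = ½ - 4 = -7/2 ≈ -3.5000)
l(X) = -7/2
V = 63/2 (V = -9*(-7/2) = 63/2 ≈ 31.500)
(28 + V)² = (28 + 63/2)² = (119/2)² = 14161/4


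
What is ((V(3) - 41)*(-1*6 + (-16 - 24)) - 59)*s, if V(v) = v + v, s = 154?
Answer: 238854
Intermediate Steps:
V(v) = 2*v
((V(3) - 41)*(-1*6 + (-16 - 24)) - 59)*s = ((2*3 - 41)*(-1*6 + (-16 - 24)) - 59)*154 = ((6 - 41)*(-6 - 40) - 59)*154 = (-35*(-46) - 59)*154 = (1610 - 59)*154 = 1551*154 = 238854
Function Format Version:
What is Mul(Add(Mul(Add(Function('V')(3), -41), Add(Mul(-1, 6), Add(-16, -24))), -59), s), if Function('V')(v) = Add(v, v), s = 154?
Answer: 238854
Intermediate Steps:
Function('V')(v) = Mul(2, v)
Mul(Add(Mul(Add(Function('V')(3), -41), Add(Mul(-1, 6), Add(-16, -24))), -59), s) = Mul(Add(Mul(Add(Mul(2, 3), -41), Add(Mul(-1, 6), Add(-16, -24))), -59), 154) = Mul(Add(Mul(Add(6, -41), Add(-6, -40)), -59), 154) = Mul(Add(Mul(-35, -46), -59), 154) = Mul(Add(1610, -59), 154) = Mul(1551, 154) = 238854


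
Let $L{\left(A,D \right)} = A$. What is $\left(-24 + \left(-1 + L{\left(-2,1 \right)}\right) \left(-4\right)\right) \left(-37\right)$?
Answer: $444$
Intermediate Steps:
$\left(-24 + \left(-1 + L{\left(-2,1 \right)}\right) \left(-4\right)\right) \left(-37\right) = \left(-24 + \left(-1 - 2\right) \left(-4\right)\right) \left(-37\right) = \left(-24 - -12\right) \left(-37\right) = \left(-24 + 12\right) \left(-37\right) = \left(-12\right) \left(-37\right) = 444$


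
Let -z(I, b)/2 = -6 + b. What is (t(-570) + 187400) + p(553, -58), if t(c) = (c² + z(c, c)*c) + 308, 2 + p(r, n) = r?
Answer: -143481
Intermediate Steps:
z(I, b) = 12 - 2*b (z(I, b) = -2*(-6 + b) = 12 - 2*b)
p(r, n) = -2 + r
t(c) = 308 + c² + c*(12 - 2*c) (t(c) = (c² + (12 - 2*c)*c) + 308 = (c² + c*(12 - 2*c)) + 308 = 308 + c² + c*(12 - 2*c))
(t(-570) + 187400) + p(553, -58) = ((308 - 1*(-570)² + 12*(-570)) + 187400) + (-2 + 553) = ((308 - 1*324900 - 6840) + 187400) + 551 = ((308 - 324900 - 6840) + 187400) + 551 = (-331432 + 187400) + 551 = -144032 + 551 = -143481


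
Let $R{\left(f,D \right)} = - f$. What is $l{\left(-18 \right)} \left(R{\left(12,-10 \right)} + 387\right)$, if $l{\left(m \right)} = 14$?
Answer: $5250$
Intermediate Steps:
$l{\left(-18 \right)} \left(R{\left(12,-10 \right)} + 387\right) = 14 \left(\left(-1\right) 12 + 387\right) = 14 \left(-12 + 387\right) = 14 \cdot 375 = 5250$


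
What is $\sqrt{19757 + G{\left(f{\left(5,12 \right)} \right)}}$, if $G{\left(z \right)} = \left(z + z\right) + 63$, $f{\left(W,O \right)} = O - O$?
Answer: $2 \sqrt{4955} \approx 140.78$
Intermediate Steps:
$f{\left(W,O \right)} = 0$
$G{\left(z \right)} = 63 + 2 z$ ($G{\left(z \right)} = 2 z + 63 = 63 + 2 z$)
$\sqrt{19757 + G{\left(f{\left(5,12 \right)} \right)}} = \sqrt{19757 + \left(63 + 2 \cdot 0\right)} = \sqrt{19757 + \left(63 + 0\right)} = \sqrt{19757 + 63} = \sqrt{19820} = 2 \sqrt{4955}$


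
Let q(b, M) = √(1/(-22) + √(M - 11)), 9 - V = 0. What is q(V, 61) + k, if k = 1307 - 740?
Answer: 567 + √(-22 + 2420*√2)/22 ≈ 569.65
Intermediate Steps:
V = 9 (V = 9 - 1*0 = 9 + 0 = 9)
k = 567
q(b, M) = √(-1/22 + √(-11 + M))
q(V, 61) + k = √(-22 + 484*√(-11 + 61))/22 + 567 = √(-22 + 484*√50)/22 + 567 = √(-22 + 484*(5*√2))/22 + 567 = √(-22 + 2420*√2)/22 + 567 = 567 + √(-22 + 2420*√2)/22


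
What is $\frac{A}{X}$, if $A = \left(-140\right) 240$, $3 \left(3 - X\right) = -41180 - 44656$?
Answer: $- \frac{6720}{5723} \approx -1.1742$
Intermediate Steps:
$X = 28615$ ($X = 3 - \frac{-41180 - 44656}{3} = 3 - -28612 = 3 + 28612 = 28615$)
$A = -33600$
$\frac{A}{X} = - \frac{33600}{28615} = \left(-33600\right) \frac{1}{28615} = - \frac{6720}{5723}$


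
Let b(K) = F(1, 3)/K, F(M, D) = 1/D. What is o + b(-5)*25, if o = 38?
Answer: 109/3 ≈ 36.333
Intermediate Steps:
b(K) = 1/(3*K)
o + b(-5)*25 = 38 + ((1/3)/(-5))*25 = 38 + ((1/3)*(-1/5))*25 = 38 - 1/15*25 = 38 - 5/3 = 109/3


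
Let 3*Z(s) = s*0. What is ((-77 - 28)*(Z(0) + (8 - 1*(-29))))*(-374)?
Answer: 1452990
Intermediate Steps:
Z(s) = 0 (Z(s) = (s*0)/3 = (1/3)*0 = 0)
((-77 - 28)*(Z(0) + (8 - 1*(-29))))*(-374) = ((-77 - 28)*(0 + (8 - 1*(-29))))*(-374) = -105*(0 + (8 + 29))*(-374) = -105*(0 + 37)*(-374) = -105*37*(-374) = -3885*(-374) = 1452990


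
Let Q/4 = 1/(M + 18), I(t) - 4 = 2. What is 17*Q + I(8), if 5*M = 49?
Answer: 1174/139 ≈ 8.4460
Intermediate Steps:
M = 49/5 (M = (⅕)*49 = 49/5 ≈ 9.8000)
I(t) = 6 (I(t) = 4 + 2 = 6)
Q = 20/139 (Q = 4/(49/5 + 18) = 4/(139/5) = 4*(5/139) = 20/139 ≈ 0.14388)
17*Q + I(8) = 17*(20/139) + 6 = 340/139 + 6 = 1174/139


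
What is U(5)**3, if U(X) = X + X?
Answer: 1000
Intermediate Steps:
U(X) = 2*X
U(5)**3 = (2*5)**3 = 10**3 = 1000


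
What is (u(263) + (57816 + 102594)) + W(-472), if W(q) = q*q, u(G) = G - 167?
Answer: 383290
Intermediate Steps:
u(G) = -167 + G
W(q) = q**2
(u(263) + (57816 + 102594)) + W(-472) = ((-167 + 263) + (57816 + 102594)) + (-472)**2 = (96 + 160410) + 222784 = 160506 + 222784 = 383290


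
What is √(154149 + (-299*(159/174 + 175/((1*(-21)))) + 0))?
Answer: √4734180690/174 ≈ 395.43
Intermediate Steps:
√(154149 + (-299*(159/174 + 175/((1*(-21)))) + 0)) = √(154149 + (-299*(159*(1/174) + 175/(-21)) + 0)) = √(154149 + (-299*(53/58 + 175*(-1/21)) + 0)) = √(154149 + (-299*(53/58 - 25/3) + 0)) = √(154149 + (-299*(-1291/174) + 0)) = √(154149 + (386009/174 + 0)) = √(154149 + 386009/174) = √(27207935/174) = √4734180690/174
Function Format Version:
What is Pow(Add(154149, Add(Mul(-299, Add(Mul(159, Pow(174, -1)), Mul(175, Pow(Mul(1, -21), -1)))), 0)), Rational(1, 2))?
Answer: Mul(Rational(1, 174), Pow(4734180690, Rational(1, 2))) ≈ 395.43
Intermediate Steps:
Pow(Add(154149, Add(Mul(-299, Add(Mul(159, Pow(174, -1)), Mul(175, Pow(Mul(1, -21), -1)))), 0)), Rational(1, 2)) = Pow(Add(154149, Add(Mul(-299, Add(Mul(159, Rational(1, 174)), Mul(175, Pow(-21, -1)))), 0)), Rational(1, 2)) = Pow(Add(154149, Add(Mul(-299, Add(Rational(53, 58), Mul(175, Rational(-1, 21)))), 0)), Rational(1, 2)) = Pow(Add(154149, Add(Mul(-299, Add(Rational(53, 58), Rational(-25, 3))), 0)), Rational(1, 2)) = Pow(Add(154149, Add(Mul(-299, Rational(-1291, 174)), 0)), Rational(1, 2)) = Pow(Add(154149, Add(Rational(386009, 174), 0)), Rational(1, 2)) = Pow(Add(154149, Rational(386009, 174)), Rational(1, 2)) = Pow(Rational(27207935, 174), Rational(1, 2)) = Mul(Rational(1, 174), Pow(4734180690, Rational(1, 2)))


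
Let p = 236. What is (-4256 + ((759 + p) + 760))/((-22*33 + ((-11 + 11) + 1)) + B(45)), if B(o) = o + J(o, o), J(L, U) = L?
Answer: 2501/635 ≈ 3.9386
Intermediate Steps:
B(o) = 2*o (B(o) = o + o = 2*o)
(-4256 + ((759 + p) + 760))/((-22*33 + ((-11 + 11) + 1)) + B(45)) = (-4256 + ((759 + 236) + 760))/((-22*33 + ((-11 + 11) + 1)) + 2*45) = (-4256 + (995 + 760))/((-726 + (0 + 1)) + 90) = (-4256 + 1755)/((-726 + 1) + 90) = -2501/(-725 + 90) = -2501/(-635) = -2501*(-1/635) = 2501/635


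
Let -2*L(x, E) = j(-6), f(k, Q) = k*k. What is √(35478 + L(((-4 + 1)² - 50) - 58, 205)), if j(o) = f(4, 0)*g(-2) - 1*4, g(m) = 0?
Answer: 2*√8870 ≈ 188.36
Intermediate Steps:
f(k, Q) = k²
j(o) = -4 (j(o) = 4²*0 - 1*4 = 16*0 - 4 = 0 - 4 = -4)
L(x, E) = 2 (L(x, E) = -½*(-4) = 2)
√(35478 + L(((-4 + 1)² - 50) - 58, 205)) = √(35478 + 2) = √35480 = 2*√8870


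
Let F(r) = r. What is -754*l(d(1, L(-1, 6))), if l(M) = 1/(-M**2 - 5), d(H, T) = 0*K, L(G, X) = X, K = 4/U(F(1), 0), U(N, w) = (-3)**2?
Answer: 754/5 ≈ 150.80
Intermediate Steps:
U(N, w) = 9
K = 4/9 ≈ 0.44444
d(H, T) = 0 (d(H, T) = 0*(4/9) = 0)
l(M) = 1/(-5 - M**2)
-754*l(d(1, L(-1, 6))) = -(-754)/(5 + 0**2) = -(-754)/(5 + 0) = -(-754)/5 = -754*(-1/5) = 754/5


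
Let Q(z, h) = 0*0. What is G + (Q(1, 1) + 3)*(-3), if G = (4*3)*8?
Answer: 87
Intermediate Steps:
G = 96 (G = 12*8 = 96)
Q(z, h) = 0
G + (Q(1, 1) + 3)*(-3) = 96 + (0 + 3)*(-3) = 96 + 3*(-3) = 96 - 9 = 87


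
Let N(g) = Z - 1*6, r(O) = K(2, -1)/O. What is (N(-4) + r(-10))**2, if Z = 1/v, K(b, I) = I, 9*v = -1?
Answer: 22201/100 ≈ 222.01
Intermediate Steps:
v = -1/9 (v = (1/9)*(-1) = -1/9 ≈ -0.11111)
Z = -9 (Z = 1/(-1/9) = -9)
r(O) = -1/O
N(g) = -15 (N(g) = -9 - 1*6 = -9 - 6 = -15)
(N(-4) + r(-10))**2 = (-15 - 1/(-10))**2 = (-15 - 1*(-1/10))**2 = (-15 + 1/10)**2 = (-149/10)**2 = 22201/100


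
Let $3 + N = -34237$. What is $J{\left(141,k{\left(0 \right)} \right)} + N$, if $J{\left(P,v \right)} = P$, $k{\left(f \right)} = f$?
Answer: $-34099$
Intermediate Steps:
$N = -34240$ ($N = -3 - 34237 = -34240$)
$J{\left(141,k{\left(0 \right)} \right)} + N = 141 - 34240 = -34099$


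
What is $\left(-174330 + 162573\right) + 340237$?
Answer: $328480$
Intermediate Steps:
$\left(-174330 + 162573\right) + 340237 = -11757 + 340237 = 328480$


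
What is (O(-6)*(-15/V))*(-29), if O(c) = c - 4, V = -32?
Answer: 2175/16 ≈ 135.94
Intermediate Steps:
O(c) = -4 + c
(O(-6)*(-15/V))*(-29) = ((-4 - 6)*(-15/(-32)))*(-29) = -(-150)*(-1)/32*(-29) = -10*15/32*(-29) = -75/16*(-29) = 2175/16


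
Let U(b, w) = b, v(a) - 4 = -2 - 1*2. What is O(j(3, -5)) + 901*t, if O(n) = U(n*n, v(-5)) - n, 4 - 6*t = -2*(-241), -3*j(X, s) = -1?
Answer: -646019/9 ≈ -71780.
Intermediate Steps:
v(a) = 0 (v(a) = 4 + (-2 - 1*2) = 4 + (-2 - 2) = 4 - 4 = 0)
j(X, s) = ⅓ (j(X, s) = -⅓*(-1) = ⅓)
t = -239/3 (t = ⅔ - (-1)*(-241)/3 = ⅔ - ⅙*482 = ⅔ - 241/3 = -239/3 ≈ -79.667)
O(n) = n² - n (O(n) = n*n - n = n² - n)
O(j(3, -5)) + 901*t = (-1 + ⅓)/3 + 901*(-239/3) = (⅓)*(-⅔) - 215339/3 = -2/9 - 215339/3 = -646019/9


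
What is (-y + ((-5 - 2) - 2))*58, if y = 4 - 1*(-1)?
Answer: -812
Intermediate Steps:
y = 5 (y = 4 + 1 = 5)
(-y + ((-5 - 2) - 2))*58 = (-1*5 + ((-5 - 2) - 2))*58 = (-5 + (-7 - 2))*58 = (-5 - 9)*58 = -14*58 = -812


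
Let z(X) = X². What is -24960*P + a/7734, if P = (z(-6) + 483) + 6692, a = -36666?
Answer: -232002681951/1289 ≈ -1.7999e+8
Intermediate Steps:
P = 7211 (P = ((-6)² + 483) + 6692 = (36 + 483) + 6692 = 519 + 6692 = 7211)
-24960*P + a/7734 = -24960/(1/7211) - 36666/7734 = -24960/1/7211 - 36666*1/7734 = -24960*7211 - 6111/1289 = -179986560 - 6111/1289 = -232002681951/1289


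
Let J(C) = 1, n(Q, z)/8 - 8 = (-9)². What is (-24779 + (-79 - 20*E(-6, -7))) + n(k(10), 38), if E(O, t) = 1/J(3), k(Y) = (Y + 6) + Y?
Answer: -24166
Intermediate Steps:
k(Y) = 6 + 2*Y (k(Y) = (6 + Y) + Y = 6 + 2*Y)
n(Q, z) = 712 (n(Q, z) = 64 + 8*(-9)² = 64 + 8*81 = 64 + 648 = 712)
E(O, t) = 1 (E(O, t) = 1/1 = 1)
(-24779 + (-79 - 20*E(-6, -7))) + n(k(10), 38) = (-24779 + (-79 - 20*1)) + 712 = (-24779 + (-79 - 20)) + 712 = (-24779 - 99) + 712 = -24878 + 712 = -24166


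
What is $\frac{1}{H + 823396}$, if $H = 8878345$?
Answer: $\frac{1}{9701741} \approx 1.0307 \cdot 10^{-7}$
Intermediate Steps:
$\frac{1}{H + 823396} = \frac{1}{8878345 + 823396} = \frac{1}{9701741}$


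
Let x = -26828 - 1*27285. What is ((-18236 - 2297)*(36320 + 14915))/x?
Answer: 1052008255/54113 ≈ 19441.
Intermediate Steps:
x = -54113 (x = -26828 - 27285 = -54113)
((-18236 - 2297)*(36320 + 14915))/x = ((-18236 - 2297)*(36320 + 14915))/(-54113) = -20533*51235*(-1/54113) = -1052008255*(-1/54113) = 1052008255/54113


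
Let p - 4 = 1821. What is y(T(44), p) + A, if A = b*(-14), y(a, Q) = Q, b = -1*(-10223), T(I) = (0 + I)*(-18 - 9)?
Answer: -141297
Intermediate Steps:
T(I) = -27*I (T(I) = I*(-27) = -27*I)
b = 10223
p = 1825 (p = 4 + 1821 = 1825)
A = -143122 (A = 10223*(-14) = -143122)
y(T(44), p) + A = 1825 - 143122 = -141297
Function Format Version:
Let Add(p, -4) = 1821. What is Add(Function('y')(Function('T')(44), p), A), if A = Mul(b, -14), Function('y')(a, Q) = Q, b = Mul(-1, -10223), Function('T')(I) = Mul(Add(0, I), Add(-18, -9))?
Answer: -141297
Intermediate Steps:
Function('T')(I) = Mul(-27, I) (Function('T')(I) = Mul(I, -27) = Mul(-27, I))
b = 10223
p = 1825 (p = Add(4, 1821) = 1825)
A = -143122 (A = Mul(10223, -14) = -143122)
Add(Function('y')(Function('T')(44), p), A) = Add(1825, -143122) = -141297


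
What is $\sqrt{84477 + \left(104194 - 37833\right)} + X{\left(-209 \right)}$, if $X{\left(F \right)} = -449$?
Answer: $-449 + \sqrt{150838} \approx -60.621$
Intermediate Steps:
$\sqrt{84477 + \left(104194 - 37833\right)} + X{\left(-209 \right)} = \sqrt{84477 + \left(104194 - 37833\right)} - 449 = \sqrt{84477 + 66361} - 449 = \sqrt{150838} - 449 = -449 + \sqrt{150838}$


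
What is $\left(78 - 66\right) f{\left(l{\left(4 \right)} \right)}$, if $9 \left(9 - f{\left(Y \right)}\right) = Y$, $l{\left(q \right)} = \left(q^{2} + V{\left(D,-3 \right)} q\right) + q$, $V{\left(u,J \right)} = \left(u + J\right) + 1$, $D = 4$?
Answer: $\frac{212}{3} \approx 70.667$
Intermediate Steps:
$V{\left(u,J \right)} = 1 + J + u$ ($V{\left(u,J \right)} = \left(J + u\right) + 1 = 1 + J + u$)
$l{\left(q \right)} = q^{2} + 3 q$ ($l{\left(q \right)} = \left(q^{2} + \left(1 - 3 + 4\right) q\right) + q = \left(q^{2} + 2 q\right) + q = q^{2} + 3 q$)
$f{\left(Y \right)} = 9 - \frac{Y}{9}$
$\left(78 - 66\right) f{\left(l{\left(4 \right)} \right)} = \left(78 - 66\right) \left(9 - \frac{4 \left(3 + 4\right)}{9}\right) = 12 \left(9 - \frac{4 \cdot 7}{9}\right) = 12 \left(9 - \frac{28}{9}\right) = 12 \cdot \frac{53}{9} = \frac{212}{3}$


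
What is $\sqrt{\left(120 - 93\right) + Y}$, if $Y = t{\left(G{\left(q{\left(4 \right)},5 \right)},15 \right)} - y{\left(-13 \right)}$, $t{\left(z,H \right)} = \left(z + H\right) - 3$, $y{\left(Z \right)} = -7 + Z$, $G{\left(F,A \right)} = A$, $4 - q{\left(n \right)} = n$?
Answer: $8$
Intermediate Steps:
$q{\left(n \right)} = 4 - n$
$t{\left(z,H \right)} = -3 + H + z$ ($t{\left(z,H \right)} = \left(H + z\right) - 3 = -3 + H + z$)
$Y = 37$ ($Y = \left(-3 + 15 + 5\right) - \left(-7 - 13\right) = 17 - -20 = 17 + 20 = 37$)
$\sqrt{\left(120 - 93\right) + Y} = \sqrt{\left(120 - 93\right) + 37} = \sqrt{27 + 37} = \sqrt{64} = 8$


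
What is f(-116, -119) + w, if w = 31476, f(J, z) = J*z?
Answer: 45280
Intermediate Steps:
f(-116, -119) + w = -116*(-119) + 31476 = 13804 + 31476 = 45280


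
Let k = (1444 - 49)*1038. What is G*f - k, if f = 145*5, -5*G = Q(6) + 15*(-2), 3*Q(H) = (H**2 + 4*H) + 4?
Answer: -4340260/3 ≈ -1.4468e+6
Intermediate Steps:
Q(H) = 4/3 + H**2/3 + 4*H/3 (Q(H) = ((H**2 + 4*H) + 4)/3 = (4 + H**2 + 4*H)/3 = 4/3 + H**2/3 + 4*H/3)
G = 26/15 (G = -((4/3 + (1/3)*6**2 + (4/3)*6) + 15*(-2))/5 = -((4/3 + (1/3)*36 + 8) - 30)/5 = -((4/3 + 12 + 8) - 30)/5 = -(64/3 - 30)/5 = -1/5*(-26/3) = 26/15 ≈ 1.7333)
f = 725
k = 1448010 (k = 1395*1038 = 1448010)
G*f - k = (26/15)*725 - 1*1448010 = 3770/3 - 1448010 = -4340260/3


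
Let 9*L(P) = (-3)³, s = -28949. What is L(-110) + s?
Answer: -28952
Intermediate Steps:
L(P) = -3 (L(P) = (⅑)*(-3)³ = (⅑)*(-27) = -3)
L(-110) + s = -3 - 28949 = -28952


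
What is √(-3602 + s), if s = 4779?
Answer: √1177 ≈ 34.307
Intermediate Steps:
√(-3602 + s) = √(-3602 + 4779) = √1177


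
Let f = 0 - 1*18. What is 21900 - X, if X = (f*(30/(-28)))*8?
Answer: 152220/7 ≈ 21746.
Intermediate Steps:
f = -18 (f = 0 - 18 = -18)
X = 1080/7 (X = -540/(-28)*8 = -540*(-1)/28*8 = -18*(-15/14)*8 = (135/7)*8 = 1080/7 ≈ 154.29)
21900 - X = 21900 - 1*1080/7 = 21900 - 1080/7 = 152220/7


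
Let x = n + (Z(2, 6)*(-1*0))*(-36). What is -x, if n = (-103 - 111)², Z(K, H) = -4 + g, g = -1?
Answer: -45796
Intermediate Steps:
Z(K, H) = -5 (Z(K, H) = -4 - 1 = -5)
n = 45796 (n = (-214)² = 45796)
x = 45796 (x = 45796 - (-5)*0*(-36) = 45796 - 5*0*(-36) = 45796 + 0*(-36) = 45796 + 0 = 45796)
-x = -1*45796 = -45796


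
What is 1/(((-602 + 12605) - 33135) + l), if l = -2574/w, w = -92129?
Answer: -92129/1946867454 ≈ -4.7322e-5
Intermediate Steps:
l = 2574/92129 (l = -2574/(-92129) = -2574*(-1/92129) = 2574/92129 ≈ 0.027939)
1/(((-602 + 12605) - 33135) + l) = 1/(((-602 + 12605) - 33135) + 2574/92129) = 1/((12003 - 33135) + 2574/92129) = 1/(-21132 + 2574/92129) = 1/(-1946867454/92129) = -92129/1946867454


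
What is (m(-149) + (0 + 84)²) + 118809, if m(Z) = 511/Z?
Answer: 18753374/149 ≈ 1.2586e+5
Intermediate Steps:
(m(-149) + (0 + 84)²) + 118809 = (511/(-149) + (0 + 84)²) + 118809 = (511*(-1/149) + 84²) + 118809 = (-511/149 + 7056) + 118809 = 1050833/149 + 118809 = 18753374/149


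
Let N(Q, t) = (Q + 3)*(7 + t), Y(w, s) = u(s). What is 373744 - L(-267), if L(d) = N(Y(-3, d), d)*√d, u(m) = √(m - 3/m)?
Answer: 373744 - 28340*√6 + 780*I*√267 ≈ 3.0433e+5 + 12745.0*I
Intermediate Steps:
Y(w, s) = √(s - 3/s)
N(Q, t) = (3 + Q)*(7 + t)
L(d) = √d*(21 + 3*d + 7*√(d - 3/d) + d*√(d - 3/d)) (L(d) = (21 + 3*d + 7*√(d - 3/d) + √(d - 3/d)*d)*√d = (21 + 3*d + 7*√(d - 3/d) + d*√(d - 3/d))*√d = √d*(21 + 3*d + 7*√(d - 3/d) + d*√(d - 3/d)))
373744 - L(-267) = 373744 - √(-267)*(21 + 3*(-267) + 7*√((-3 + (-267)²)/(-267)) - 267*√(-3 + (-267)²)*(I*√267/267)) = 373744 - I*√267*(21 - 801 + 7*√(-(-3 + 71289)/267) - 267*I*√267*√(-3 + 71289)/267) = 373744 - I*√267*(21 - 801 + 7*√(-1/267*71286) - 267*109*I*√178/89) = 373744 - I*√267*(21 - 801 + 7*√(-23762/89) - 327*I*√178) = 373744 - I*√267*(21 - 801 + 7*(109*I*√178/89) - 327*I*√178) = 373744 - I*√267*(21 - 801 + 763*I*√178/89 - 327*I*√178) = 373744 - I*√267*(-780 - 28340*I*√178/89)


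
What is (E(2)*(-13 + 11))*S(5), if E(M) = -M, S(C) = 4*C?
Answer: 80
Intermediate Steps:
(E(2)*(-13 + 11))*S(5) = ((-1*2)*(-13 + 11))*(4*5) = -2*(-2)*20 = 4*20 = 80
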